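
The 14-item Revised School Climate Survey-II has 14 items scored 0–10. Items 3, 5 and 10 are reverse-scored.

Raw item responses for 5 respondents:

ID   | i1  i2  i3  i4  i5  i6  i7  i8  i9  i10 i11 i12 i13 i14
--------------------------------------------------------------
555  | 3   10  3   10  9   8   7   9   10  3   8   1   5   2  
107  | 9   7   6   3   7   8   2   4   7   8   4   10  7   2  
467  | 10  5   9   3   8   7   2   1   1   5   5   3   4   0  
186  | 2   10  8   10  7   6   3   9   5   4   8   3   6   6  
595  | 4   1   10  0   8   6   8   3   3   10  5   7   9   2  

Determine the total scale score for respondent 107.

72

Respondent 107 raw: 9, 7, 6, 3, 7, 8, 2, 4, 7, 8, 4, 10, 7, 2.
Reverse-coded (reverse-coded value = 10 − response):
  item 1: 9
  item 2: 7
  item 3: 10 − 6 = 4
  item 4: 3
  item 5: 10 − 7 = 3
  item 6: 8
  item 7: 2
  item 8: 4
  item 9: 7
  item 10: 10 − 8 = 2
  item 11: 4
  item 12: 10
  item 13: 7
  item 14: 2
Sum = 9 + 7 + 4 + 3 + 3 + 8 + 2 + 4 + 7 + 2 + 4 + 10 + 7 + 2 = 72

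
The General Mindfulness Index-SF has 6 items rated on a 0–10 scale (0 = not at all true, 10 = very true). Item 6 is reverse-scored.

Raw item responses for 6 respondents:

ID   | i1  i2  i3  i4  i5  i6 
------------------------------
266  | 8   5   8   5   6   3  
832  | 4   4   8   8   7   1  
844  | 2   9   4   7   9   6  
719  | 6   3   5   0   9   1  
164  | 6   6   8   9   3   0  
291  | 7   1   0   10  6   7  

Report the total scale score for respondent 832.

Respondent 832 raw: 4, 4, 8, 8, 7, 1.
Reverse-coded (reverse-coded value = 10 − response):
  item 1: 4
  item 2: 4
  item 3: 8
  item 4: 8
  item 5: 7
  item 6: 10 − 1 = 9
Sum = 4 + 4 + 8 + 8 + 7 + 9 = 40

40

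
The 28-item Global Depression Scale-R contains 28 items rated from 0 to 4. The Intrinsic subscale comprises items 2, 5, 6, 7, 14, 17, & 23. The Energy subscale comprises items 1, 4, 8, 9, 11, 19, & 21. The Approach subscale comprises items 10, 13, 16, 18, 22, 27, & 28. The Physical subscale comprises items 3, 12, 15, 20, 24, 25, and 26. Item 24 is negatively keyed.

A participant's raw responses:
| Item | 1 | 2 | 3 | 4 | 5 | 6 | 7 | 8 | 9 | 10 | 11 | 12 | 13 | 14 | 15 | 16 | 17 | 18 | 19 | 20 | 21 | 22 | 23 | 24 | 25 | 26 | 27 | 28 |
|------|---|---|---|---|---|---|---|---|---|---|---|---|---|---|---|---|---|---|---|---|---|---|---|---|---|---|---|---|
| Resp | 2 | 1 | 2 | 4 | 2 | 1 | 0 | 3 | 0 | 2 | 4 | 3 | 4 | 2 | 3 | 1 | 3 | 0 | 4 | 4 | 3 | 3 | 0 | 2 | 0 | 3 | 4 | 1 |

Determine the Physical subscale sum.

17

Physical items: 3, 12, 15, 20, 24, 25, 26.
Of these, item 24 is negatively keyed; reverse-coded value = 4 − response.
  item 3: 2
  item 12: 3
  item 15: 3
  item 20: 4
  item 24: 4 − 2 = 2
  item 25: 0
  item 26: 3
Sum = 2 + 3 + 3 + 4 + 2 + 0 + 3 = 17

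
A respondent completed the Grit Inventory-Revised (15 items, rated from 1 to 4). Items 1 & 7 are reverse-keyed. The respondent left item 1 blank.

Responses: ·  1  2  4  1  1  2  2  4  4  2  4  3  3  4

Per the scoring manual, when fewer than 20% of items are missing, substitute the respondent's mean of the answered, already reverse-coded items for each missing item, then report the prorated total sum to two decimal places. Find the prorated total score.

40.71

Reverse-coded (reverse-coded value = 5 − response):
  item 7: 5 − 2 = 3
Completed scored items (14 of 15): 1, 2, 4, 1, 1, 3, 2, 4, 4, 2, 4, 3, 3, 4; sum = 38.
Person mean = 38 / 14 ≈ 2.7143
Prorated total = (38 / 14) × 15 = 40.71 (to 2 dp)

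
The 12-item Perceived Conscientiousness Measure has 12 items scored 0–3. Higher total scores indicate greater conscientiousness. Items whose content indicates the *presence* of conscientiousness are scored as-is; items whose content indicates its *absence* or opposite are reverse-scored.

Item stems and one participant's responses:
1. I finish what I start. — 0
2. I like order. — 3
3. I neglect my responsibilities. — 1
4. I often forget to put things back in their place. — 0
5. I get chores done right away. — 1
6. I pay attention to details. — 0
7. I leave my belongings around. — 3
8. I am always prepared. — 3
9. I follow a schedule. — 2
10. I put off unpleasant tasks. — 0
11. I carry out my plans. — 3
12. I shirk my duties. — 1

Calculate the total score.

22

Items 3, 4, 7, 10, 12 describe the absence/opposite of conscientiousness → reverse-score.
on a 0–3 scale, reversed = 3 − raw.
  item 1: 0
  item 2: 3
  item 3: 3 − 1 = 2
  item 4: 3 − 0 = 3
  item 5: 1
  item 6: 0
  item 7: 3 − 3 = 0
  item 8: 3
  item 9: 2
  item 10: 3 − 0 = 3
  item 11: 3
  item 12: 3 − 1 = 2
Total = 0 + 3 + 2 + 3 + 1 + 0 + 0 + 3 + 2 + 3 + 3 + 2 = 22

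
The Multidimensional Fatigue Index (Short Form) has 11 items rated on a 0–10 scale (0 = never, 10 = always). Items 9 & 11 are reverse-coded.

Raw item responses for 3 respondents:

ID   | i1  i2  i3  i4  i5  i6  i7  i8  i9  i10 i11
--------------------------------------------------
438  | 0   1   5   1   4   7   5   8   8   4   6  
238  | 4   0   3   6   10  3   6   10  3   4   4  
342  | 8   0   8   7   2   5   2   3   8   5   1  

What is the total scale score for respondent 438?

Respondent 438 raw: 0, 1, 5, 1, 4, 7, 5, 8, 8, 4, 6.
Reverse-coded (reversed = (0+10) − raw = 10 − raw):
  item 1: 0
  item 2: 1
  item 3: 5
  item 4: 1
  item 5: 4
  item 6: 7
  item 7: 5
  item 8: 8
  item 9: 10 − 8 = 2
  item 10: 4
  item 11: 10 − 6 = 4
Sum = 0 + 1 + 5 + 1 + 4 + 7 + 5 + 8 + 2 + 4 + 4 = 41

41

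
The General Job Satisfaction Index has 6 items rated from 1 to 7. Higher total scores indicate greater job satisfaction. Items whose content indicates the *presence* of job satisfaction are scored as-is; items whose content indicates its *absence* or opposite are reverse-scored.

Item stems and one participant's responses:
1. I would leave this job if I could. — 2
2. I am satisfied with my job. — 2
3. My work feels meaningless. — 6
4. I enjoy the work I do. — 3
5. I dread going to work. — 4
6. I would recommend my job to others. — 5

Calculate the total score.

Items 1, 3, 5 describe the absence/opposite of job satisfaction → reverse-score.
reversed = (1+7) − raw = 8 − raw.
  item 1: 8 − 2 = 6
  item 2: 2
  item 3: 8 − 6 = 2
  item 4: 3
  item 5: 8 − 4 = 4
  item 6: 5
Total = 6 + 2 + 2 + 3 + 4 + 5 = 22

22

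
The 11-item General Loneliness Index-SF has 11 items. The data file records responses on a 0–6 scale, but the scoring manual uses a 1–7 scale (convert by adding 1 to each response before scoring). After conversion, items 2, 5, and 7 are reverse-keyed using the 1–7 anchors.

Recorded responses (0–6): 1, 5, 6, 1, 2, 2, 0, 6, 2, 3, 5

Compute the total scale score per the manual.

48

Convert to 1–7: 2, 6, 7, 2, 3, 3, 1, 7, 3, 4, 6
Reverse-coded (reversed = (1+7) − raw = 8 − raw):
  item 2: 8 − 6 = 2
  item 5: 8 − 3 = 5
  item 7: 8 − 1 = 7
Scored: 2, 2, 7, 2, 5, 3, 7, 7, 3, 4, 6
Total = 48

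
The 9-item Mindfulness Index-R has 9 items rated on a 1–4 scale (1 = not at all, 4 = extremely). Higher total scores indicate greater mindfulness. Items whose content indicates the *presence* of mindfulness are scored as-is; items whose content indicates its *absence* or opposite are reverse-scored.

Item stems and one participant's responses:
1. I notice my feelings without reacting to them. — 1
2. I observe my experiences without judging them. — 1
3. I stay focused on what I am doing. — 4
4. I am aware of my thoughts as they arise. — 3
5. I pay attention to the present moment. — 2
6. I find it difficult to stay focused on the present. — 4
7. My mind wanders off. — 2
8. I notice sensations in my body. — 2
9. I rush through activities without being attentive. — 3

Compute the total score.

19

Items 6, 7, 9 describe the absence/opposite of mindfulness → reverse-score.
reverse-coded value = 5 − response.
  item 1: 1
  item 2: 1
  item 3: 4
  item 4: 3
  item 5: 2
  item 6: 5 − 4 = 1
  item 7: 5 − 2 = 3
  item 8: 2
  item 9: 5 − 3 = 2
Total = 1 + 1 + 4 + 3 + 2 + 1 + 3 + 2 + 2 = 19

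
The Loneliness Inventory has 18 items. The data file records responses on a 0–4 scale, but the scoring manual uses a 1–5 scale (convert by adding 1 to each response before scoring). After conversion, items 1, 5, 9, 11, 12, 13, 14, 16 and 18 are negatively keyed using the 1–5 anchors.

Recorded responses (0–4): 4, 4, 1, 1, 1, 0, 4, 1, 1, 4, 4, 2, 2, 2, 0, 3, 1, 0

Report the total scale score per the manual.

51

Convert to 1–5: 5, 5, 2, 2, 2, 1, 5, 2, 2, 5, 5, 3, 3, 3, 1, 4, 2, 1
Reverse-coded (reverse-coded value = 6 − response):
  item 1: 6 − 5 = 1
  item 5: 6 − 2 = 4
  item 9: 6 − 2 = 4
  item 11: 6 − 5 = 1
  item 12: 6 − 3 = 3
  item 13: 6 − 3 = 3
  item 14: 6 − 3 = 3
  item 16: 6 − 4 = 2
  item 18: 6 − 1 = 5
Scored: 1, 5, 2, 2, 4, 1, 5, 2, 4, 5, 1, 3, 3, 3, 1, 2, 2, 5
Total = 51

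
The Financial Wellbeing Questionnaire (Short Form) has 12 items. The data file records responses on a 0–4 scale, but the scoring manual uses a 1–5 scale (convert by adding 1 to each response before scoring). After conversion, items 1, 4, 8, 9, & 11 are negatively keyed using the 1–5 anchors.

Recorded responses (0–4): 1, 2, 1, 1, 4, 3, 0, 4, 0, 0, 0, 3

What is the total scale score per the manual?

39

Convert to 1–5: 2, 3, 2, 2, 5, 4, 1, 5, 1, 1, 1, 4
Reverse-coded (on a 1–5 scale, reversed = 6 − raw):
  item 1: 6 − 2 = 4
  item 4: 6 − 2 = 4
  item 8: 6 − 5 = 1
  item 9: 6 − 1 = 5
  item 11: 6 − 1 = 5
Scored: 4, 3, 2, 4, 5, 4, 1, 1, 5, 1, 5, 4
Total = 39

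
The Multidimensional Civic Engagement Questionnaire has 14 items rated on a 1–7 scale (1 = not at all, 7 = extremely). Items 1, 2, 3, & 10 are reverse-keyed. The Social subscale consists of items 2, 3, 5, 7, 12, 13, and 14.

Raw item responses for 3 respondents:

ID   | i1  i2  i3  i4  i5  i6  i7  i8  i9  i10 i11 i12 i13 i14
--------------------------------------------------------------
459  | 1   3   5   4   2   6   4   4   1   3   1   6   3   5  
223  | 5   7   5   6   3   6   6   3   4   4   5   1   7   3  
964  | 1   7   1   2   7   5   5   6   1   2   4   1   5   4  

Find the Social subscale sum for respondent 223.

24

Respondent 223 raw: 5, 7, 5, 6, 3, 6, 6, 3, 4, 4, 5, 1, 7, 3.
Social items: 2, 3, 5, 7, 12, 13, 14.
Reverse-coded (reversed = (1+7) − raw = 8 − raw):
  item 2: 8 − 7 = 1
  item 3: 8 − 5 = 3
  item 5: 3
  item 7: 6
  item 12: 1
  item 13: 7
  item 14: 3
Sum = 1 + 3 + 3 + 6 + 1 + 7 + 3 = 24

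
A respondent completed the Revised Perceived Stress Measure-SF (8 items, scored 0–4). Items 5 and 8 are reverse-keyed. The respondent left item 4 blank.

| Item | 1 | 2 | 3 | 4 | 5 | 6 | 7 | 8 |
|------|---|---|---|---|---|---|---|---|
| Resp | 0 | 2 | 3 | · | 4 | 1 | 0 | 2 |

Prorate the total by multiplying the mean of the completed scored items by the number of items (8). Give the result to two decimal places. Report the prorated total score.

9.14

Reverse-coded (reverse-coded value = 4 − response):
  item 5: 4 − 4 = 0
  item 8: 4 − 2 = 2
Completed scored items (7 of 8): 0, 2, 3, 0, 1, 0, 2; sum = 8.
Person mean = 8 / 7 ≈ 1.1429
Prorated total = (8 / 7) × 8 = 9.14 (to 2 dp)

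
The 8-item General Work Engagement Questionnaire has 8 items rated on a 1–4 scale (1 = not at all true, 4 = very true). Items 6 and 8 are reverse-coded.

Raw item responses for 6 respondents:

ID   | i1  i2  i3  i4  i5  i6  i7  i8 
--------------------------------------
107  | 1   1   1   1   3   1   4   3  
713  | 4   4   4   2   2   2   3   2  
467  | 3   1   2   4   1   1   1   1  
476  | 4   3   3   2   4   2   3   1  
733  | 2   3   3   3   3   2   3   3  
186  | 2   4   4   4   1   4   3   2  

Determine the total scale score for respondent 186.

22

Respondent 186 raw: 2, 4, 4, 4, 1, 4, 3, 2.
Reverse-coded (reverse-coded value = 5 − response):
  item 1: 2
  item 2: 4
  item 3: 4
  item 4: 4
  item 5: 1
  item 6: 5 − 4 = 1
  item 7: 3
  item 8: 5 − 2 = 3
Sum = 2 + 4 + 4 + 4 + 1 + 1 + 3 + 3 = 22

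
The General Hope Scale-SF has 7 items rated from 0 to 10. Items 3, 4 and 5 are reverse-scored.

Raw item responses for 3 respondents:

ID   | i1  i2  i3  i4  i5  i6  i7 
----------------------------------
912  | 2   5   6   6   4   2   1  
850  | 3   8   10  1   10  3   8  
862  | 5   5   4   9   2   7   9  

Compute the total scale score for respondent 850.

Respondent 850 raw: 3, 8, 10, 1, 10, 3, 8.
Reverse-coded (on a 0–10 scale, reversed = 10 − raw):
  item 1: 3
  item 2: 8
  item 3: 10 − 10 = 0
  item 4: 10 − 1 = 9
  item 5: 10 − 10 = 0
  item 6: 3
  item 7: 8
Sum = 3 + 8 + 0 + 9 + 0 + 3 + 8 = 31

31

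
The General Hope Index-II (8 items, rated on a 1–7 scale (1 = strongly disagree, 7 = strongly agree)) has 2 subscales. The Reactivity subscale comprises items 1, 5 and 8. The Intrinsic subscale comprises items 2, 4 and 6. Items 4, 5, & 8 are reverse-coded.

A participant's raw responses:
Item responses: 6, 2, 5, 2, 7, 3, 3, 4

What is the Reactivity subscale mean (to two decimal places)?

Reactivity items: 1, 5, 8.
Of these, items 5 & 8 are reverse-coded; on a 1–7 scale, reversed = 8 − raw.
  item 1: 6
  item 5: 8 − 7 = 1
  item 8: 8 − 4 = 4
Sum = 6 + 1 + 4 = 11
Mean = 11 / 3 = 3.67

3.67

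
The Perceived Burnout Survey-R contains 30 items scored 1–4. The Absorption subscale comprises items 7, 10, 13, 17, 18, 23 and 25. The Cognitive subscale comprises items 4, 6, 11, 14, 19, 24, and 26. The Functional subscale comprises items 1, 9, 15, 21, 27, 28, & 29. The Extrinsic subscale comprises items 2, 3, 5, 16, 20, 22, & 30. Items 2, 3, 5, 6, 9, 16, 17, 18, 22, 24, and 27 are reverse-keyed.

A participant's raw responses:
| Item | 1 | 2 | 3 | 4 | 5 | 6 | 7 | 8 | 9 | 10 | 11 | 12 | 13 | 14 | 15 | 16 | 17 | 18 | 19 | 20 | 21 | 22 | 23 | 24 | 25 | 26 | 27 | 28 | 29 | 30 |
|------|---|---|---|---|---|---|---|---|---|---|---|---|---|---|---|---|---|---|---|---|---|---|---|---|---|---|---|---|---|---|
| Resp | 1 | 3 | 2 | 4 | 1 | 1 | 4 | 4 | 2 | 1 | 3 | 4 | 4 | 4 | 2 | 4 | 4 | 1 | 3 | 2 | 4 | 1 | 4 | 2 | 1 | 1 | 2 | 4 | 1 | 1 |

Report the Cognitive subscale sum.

Cognitive items: 4, 6, 11, 14, 19, 24, 26.
Of these, items 6 & 24 are reverse-keyed; reversed = (1+4) − raw = 5 − raw.
  item 4: 4
  item 6: 5 − 1 = 4
  item 11: 3
  item 14: 4
  item 19: 3
  item 24: 5 − 2 = 3
  item 26: 1
Sum = 4 + 4 + 3 + 4 + 3 + 3 + 1 = 22

22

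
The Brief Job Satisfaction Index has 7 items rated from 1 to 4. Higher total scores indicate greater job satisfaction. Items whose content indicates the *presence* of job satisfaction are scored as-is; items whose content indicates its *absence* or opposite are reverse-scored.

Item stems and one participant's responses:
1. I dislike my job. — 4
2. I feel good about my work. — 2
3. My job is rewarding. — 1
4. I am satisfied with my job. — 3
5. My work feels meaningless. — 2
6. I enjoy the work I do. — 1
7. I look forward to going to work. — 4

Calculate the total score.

15

Items 1, 5 describe the absence/opposite of job satisfaction → reverse-score.
reversed = (1+4) − raw = 5 − raw.
  item 1: 5 − 4 = 1
  item 2: 2
  item 3: 1
  item 4: 3
  item 5: 5 − 2 = 3
  item 6: 1
  item 7: 4
Total = 1 + 2 + 1 + 3 + 3 + 1 + 4 = 15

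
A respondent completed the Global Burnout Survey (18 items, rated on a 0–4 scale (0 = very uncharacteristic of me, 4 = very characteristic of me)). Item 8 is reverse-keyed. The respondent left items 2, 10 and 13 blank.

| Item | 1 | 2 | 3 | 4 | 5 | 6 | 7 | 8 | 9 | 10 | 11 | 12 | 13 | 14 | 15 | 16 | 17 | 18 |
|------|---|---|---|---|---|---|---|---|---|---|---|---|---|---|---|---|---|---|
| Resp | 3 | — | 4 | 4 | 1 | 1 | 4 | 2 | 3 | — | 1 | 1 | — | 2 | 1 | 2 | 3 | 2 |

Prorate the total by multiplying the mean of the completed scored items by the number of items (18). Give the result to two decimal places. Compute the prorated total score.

40.80

Reverse-coded (reverse-coded value = 4 − response):
  item 8: 4 − 2 = 2
Completed scored items (15 of 18): 3, 4, 4, 1, 1, 4, 2, 3, 1, 1, 2, 1, 2, 3, 2; sum = 34.
Person mean = 34 / 15 ≈ 2.2667
Prorated total = (34 / 15) × 18 = 40.80 (to 2 dp)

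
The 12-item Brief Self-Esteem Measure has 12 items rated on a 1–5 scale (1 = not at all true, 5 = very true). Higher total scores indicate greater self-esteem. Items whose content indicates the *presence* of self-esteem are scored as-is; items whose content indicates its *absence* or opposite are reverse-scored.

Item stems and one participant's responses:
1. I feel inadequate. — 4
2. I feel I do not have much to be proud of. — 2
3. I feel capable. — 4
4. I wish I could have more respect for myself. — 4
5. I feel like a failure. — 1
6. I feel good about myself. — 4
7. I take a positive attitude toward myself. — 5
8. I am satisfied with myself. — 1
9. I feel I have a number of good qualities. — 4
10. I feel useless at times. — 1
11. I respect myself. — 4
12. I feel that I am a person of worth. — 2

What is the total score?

42

Items 1, 2, 4, 5, 10 describe the absence/opposite of self-esteem → reverse-score.
on a 1–5 scale, reversed = 6 − raw.
  item 1: 6 − 4 = 2
  item 2: 6 − 2 = 4
  item 3: 4
  item 4: 6 − 4 = 2
  item 5: 6 − 1 = 5
  item 6: 4
  item 7: 5
  item 8: 1
  item 9: 4
  item 10: 6 − 1 = 5
  item 11: 4
  item 12: 2
Total = 2 + 4 + 4 + 2 + 5 + 4 + 5 + 1 + 4 + 5 + 4 + 2 = 42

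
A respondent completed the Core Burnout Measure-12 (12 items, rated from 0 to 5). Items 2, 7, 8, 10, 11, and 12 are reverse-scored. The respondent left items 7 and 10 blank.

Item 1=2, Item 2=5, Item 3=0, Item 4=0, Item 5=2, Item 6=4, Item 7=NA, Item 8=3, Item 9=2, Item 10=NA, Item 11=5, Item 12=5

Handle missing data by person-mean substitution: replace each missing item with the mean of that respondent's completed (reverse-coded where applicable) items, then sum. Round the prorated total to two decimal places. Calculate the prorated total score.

Reverse-coded (reverse-coded value = 5 − response):
  item 2: 5 − 5 = 0
  item 8: 5 − 3 = 2
  item 11: 5 − 5 = 0
  item 12: 5 − 5 = 0
Completed scored items (10 of 12): 2, 0, 0, 0, 2, 4, 2, 2, 0, 0; sum = 12.
Person mean = 12 / 10 ≈ 1.2000
Prorated total = (12 / 10) × 12 = 14.40 (to 2 dp)

14.40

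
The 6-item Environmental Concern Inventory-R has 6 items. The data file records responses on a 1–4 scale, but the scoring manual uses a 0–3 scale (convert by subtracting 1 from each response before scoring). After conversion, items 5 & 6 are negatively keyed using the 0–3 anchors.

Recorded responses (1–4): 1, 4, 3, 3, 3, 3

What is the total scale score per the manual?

Convert to 0–3: 0, 3, 2, 2, 2, 2
Reverse-coded (reverse-coded value = 3 − response):
  item 5: 3 − 2 = 1
  item 6: 3 − 2 = 1
Scored: 0, 3, 2, 2, 1, 1
Total = 9

9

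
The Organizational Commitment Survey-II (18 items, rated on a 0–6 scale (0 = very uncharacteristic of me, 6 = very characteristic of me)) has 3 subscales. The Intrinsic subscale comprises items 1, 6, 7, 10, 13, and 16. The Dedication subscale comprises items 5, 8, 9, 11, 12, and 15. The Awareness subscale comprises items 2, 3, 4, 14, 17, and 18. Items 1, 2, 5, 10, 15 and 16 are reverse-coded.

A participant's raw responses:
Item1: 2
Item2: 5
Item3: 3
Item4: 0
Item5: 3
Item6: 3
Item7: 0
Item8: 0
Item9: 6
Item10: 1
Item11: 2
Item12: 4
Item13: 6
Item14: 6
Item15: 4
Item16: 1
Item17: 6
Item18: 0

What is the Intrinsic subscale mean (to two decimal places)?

Intrinsic items: 1, 6, 7, 10, 13, 16.
Of these, items 1, 10, and 16 are reverse-coded; reversed = (0+6) − raw = 6 − raw.
  item 1: 6 − 2 = 4
  item 6: 3
  item 7: 0
  item 10: 6 − 1 = 5
  item 13: 6
  item 16: 6 − 1 = 5
Sum = 4 + 3 + 0 + 5 + 6 + 5 = 23
Mean = 23 / 6 = 3.83

3.83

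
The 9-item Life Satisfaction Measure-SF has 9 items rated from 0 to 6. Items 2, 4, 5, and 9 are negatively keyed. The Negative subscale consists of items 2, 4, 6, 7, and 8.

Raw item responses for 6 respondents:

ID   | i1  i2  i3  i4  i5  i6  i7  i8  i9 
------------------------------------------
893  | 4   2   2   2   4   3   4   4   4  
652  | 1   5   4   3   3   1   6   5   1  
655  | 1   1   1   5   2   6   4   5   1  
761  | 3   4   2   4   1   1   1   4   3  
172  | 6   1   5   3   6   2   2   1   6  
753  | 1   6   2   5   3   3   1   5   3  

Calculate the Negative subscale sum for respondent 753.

Respondent 753 raw: 1, 6, 2, 5, 3, 3, 1, 5, 3.
Negative items: 2, 4, 6, 7, 8.
Reverse-coded (reverse-coded value = 6 − response):
  item 2: 6 − 6 = 0
  item 4: 6 − 5 = 1
  item 6: 3
  item 7: 1
  item 8: 5
Sum = 0 + 1 + 3 + 1 + 5 = 10

10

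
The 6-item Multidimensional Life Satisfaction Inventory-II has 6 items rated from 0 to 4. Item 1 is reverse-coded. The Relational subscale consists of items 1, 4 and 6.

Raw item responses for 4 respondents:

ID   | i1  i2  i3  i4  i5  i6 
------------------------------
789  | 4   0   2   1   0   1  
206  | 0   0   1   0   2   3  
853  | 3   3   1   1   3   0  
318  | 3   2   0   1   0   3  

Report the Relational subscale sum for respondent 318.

5

Respondent 318 raw: 3, 2, 0, 1, 0, 3.
Relational items: 1, 4, 6.
Reverse-coded (on a 0–4 scale, reversed = 4 − raw):
  item 1: 4 − 3 = 1
  item 4: 1
  item 6: 3
Sum = 1 + 1 + 3 = 5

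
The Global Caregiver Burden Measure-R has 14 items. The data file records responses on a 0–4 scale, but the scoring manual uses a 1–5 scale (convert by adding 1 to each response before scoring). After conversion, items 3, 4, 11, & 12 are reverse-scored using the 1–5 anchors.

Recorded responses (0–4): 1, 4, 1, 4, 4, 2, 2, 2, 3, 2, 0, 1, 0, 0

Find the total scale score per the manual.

Convert to 1–5: 2, 5, 2, 5, 5, 3, 3, 3, 4, 3, 1, 2, 1, 1
Reverse-coded (reversed = (1+5) − raw = 6 − raw):
  item 3: 6 − 2 = 4
  item 4: 6 − 5 = 1
  item 11: 6 − 1 = 5
  item 12: 6 − 2 = 4
Scored: 2, 5, 4, 1, 5, 3, 3, 3, 4, 3, 5, 4, 1, 1
Total = 44

44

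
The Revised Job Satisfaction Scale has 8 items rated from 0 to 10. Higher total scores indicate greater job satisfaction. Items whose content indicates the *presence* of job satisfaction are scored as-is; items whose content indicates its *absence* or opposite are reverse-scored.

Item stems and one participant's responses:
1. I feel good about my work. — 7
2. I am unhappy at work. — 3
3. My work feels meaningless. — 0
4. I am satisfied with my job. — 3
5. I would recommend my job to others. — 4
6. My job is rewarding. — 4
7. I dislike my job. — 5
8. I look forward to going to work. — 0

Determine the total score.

40

Items 2, 3, 7 describe the absence/opposite of job satisfaction → reverse-score.
on a 0–10 scale, reversed = 10 − raw.
  item 1: 7
  item 2: 10 − 3 = 7
  item 3: 10 − 0 = 10
  item 4: 3
  item 5: 4
  item 6: 4
  item 7: 10 − 5 = 5
  item 8: 0
Total = 7 + 7 + 10 + 3 + 4 + 4 + 5 + 0 = 40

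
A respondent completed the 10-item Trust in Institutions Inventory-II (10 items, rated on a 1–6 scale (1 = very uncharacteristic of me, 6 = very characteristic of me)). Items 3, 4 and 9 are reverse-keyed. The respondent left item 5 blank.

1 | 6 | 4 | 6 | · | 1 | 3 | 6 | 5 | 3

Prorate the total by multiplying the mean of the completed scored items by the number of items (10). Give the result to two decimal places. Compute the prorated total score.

Reverse-coded (on a 1–6 scale, reversed = 7 − raw):
  item 3: 7 − 4 = 3
  item 4: 7 − 6 = 1
  item 9: 7 − 5 = 2
Completed scored items (9 of 10): 1, 6, 3, 1, 1, 3, 6, 2, 3; sum = 26.
Person mean = 26 / 9 ≈ 2.8889
Prorated total = (26 / 9) × 10 = 28.89 (to 2 dp)

28.89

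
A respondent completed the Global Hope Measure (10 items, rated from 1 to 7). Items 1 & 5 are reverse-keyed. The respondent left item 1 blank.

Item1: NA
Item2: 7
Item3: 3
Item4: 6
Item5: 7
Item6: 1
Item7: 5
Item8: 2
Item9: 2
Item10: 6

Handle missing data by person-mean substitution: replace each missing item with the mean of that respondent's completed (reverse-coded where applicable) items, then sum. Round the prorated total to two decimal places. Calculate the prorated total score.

Reverse-coded (on a 1–7 scale, reversed = 8 − raw):
  item 5: 8 − 7 = 1
Completed scored items (9 of 10): 7, 3, 6, 1, 1, 5, 2, 2, 6; sum = 33.
Person mean = 33 / 9 ≈ 3.6667
Prorated total = (33 / 9) × 10 = 36.67 (to 2 dp)

36.67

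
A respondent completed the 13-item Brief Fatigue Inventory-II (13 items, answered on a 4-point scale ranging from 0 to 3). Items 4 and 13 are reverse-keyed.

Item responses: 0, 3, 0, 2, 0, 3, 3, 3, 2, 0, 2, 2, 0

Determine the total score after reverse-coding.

22

Raw sum = 20. Reverse-keyed items: 4, 13; their raw sum = 2.
Each reversal replaces raw with 3 − raw, changing the total by 3 − 2·raw per item.
Total = 20 + 2·3 − 2·2 = 20 + 6 − 4 = 22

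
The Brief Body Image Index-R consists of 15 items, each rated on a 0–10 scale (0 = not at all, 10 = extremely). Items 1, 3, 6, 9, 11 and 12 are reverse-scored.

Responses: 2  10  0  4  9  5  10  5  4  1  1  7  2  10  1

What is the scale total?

93

Reverse-coded items (on a 0–10 scale, reversed = 10 − raw):
  item 1: 10 − 2 = 8
  item 3: 10 − 0 = 10
  item 6: 10 − 5 = 5
  item 9: 10 − 4 = 6
  item 11: 10 − 1 = 9
  item 12: 10 − 7 = 3
Scored responses: 8, 10, 10, 4, 9, 5, 10, 5, 6, 1, 9, 3, 2, 10, 1
Total = 8 + 10 + 10 + 4 + 9 + 5 + 10 + 5 + 6 + 1 + 9 + 3 + 2 + 10 + 1 = 93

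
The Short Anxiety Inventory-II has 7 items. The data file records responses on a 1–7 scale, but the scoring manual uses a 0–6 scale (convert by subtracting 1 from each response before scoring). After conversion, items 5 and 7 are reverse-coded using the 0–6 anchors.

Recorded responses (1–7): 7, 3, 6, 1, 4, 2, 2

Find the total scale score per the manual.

Convert to 0–6: 6, 2, 5, 0, 3, 1, 1
Reverse-coded (reversed = (0+6) − raw = 6 − raw):
  item 5: 6 − 3 = 3
  item 7: 6 − 1 = 5
Scored: 6, 2, 5, 0, 3, 1, 5
Total = 22

22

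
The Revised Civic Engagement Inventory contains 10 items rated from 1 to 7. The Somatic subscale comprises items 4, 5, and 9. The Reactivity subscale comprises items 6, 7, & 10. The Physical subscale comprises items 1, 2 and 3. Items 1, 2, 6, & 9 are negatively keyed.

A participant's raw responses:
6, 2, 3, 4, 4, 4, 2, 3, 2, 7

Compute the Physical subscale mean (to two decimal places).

3.67

Physical items: 1, 2, 3.
Of these, items 1 & 2 are negatively keyed; reverse-coded value = 8 − response.
  item 1: 8 − 6 = 2
  item 2: 8 − 2 = 6
  item 3: 3
Sum = 2 + 6 + 3 = 11
Mean = 11 / 3 = 3.67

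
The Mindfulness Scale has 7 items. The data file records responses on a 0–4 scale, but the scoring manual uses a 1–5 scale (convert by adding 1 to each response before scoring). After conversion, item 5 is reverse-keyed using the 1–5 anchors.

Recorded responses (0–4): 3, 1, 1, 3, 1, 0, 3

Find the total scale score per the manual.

Convert to 1–5: 4, 2, 2, 4, 2, 1, 4
Reverse-coded (on a 1–5 scale, reversed = 6 − raw):
  item 5: 6 − 2 = 4
Scored: 4, 2, 2, 4, 4, 1, 4
Total = 21

21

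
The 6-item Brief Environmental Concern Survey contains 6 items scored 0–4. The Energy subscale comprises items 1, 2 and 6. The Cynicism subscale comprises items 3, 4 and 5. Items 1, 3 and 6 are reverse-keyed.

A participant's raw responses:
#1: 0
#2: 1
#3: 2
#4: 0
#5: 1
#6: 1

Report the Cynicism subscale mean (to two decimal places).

Cynicism items: 3, 4, 5.
Of these, item 3 is reverse-keyed; reversed = (0+4) − raw = 4 − raw.
  item 3: 4 − 2 = 2
  item 4: 0
  item 5: 1
Sum = 2 + 0 + 1 = 3
Mean = 3 / 3 = 1.00

1.00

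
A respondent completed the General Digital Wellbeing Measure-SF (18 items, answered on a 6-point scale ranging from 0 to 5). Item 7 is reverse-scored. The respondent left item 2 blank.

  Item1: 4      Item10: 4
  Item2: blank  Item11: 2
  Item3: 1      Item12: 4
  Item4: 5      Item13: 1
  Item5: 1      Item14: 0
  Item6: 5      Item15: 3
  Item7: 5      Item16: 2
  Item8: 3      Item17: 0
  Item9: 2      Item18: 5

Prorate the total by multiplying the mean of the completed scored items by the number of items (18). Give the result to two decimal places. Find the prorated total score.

Reverse-coded (on a 0–5 scale, reversed = 5 − raw):
  item 7: 5 − 5 = 0
Completed scored items (17 of 18): 4, 1, 5, 1, 5, 0, 3, 2, 4, 2, 4, 1, 0, 3, 2, 0, 5; sum = 42.
Person mean = 42 / 17 ≈ 2.4706
Prorated total = (42 / 17) × 18 = 44.47 (to 2 dp)

44.47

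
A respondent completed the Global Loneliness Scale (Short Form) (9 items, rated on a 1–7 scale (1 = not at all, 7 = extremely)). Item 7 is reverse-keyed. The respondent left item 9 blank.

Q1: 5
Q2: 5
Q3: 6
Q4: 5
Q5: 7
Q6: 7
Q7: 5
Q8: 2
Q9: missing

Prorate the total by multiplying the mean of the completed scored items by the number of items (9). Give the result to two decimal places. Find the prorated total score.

45.00

Reverse-coded (on a 1–7 scale, reversed = 8 − raw):
  item 7: 8 − 5 = 3
Completed scored items (8 of 9): 5, 5, 6, 5, 7, 7, 3, 2; sum = 40.
Person mean = 40 / 8 ≈ 5.0000
Prorated total = (40 / 8) × 9 = 45.00 (to 2 dp)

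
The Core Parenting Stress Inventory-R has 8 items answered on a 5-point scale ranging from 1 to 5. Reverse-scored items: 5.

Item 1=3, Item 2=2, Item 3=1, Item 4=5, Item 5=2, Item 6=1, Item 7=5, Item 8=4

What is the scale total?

Reverse-scored items use 6 − raw:
  item 5: 6 − 2 = 4
Scored items: 3, 2, 1, 5, 4, 1, 5, 4
Total = 3 + 2 + 1 + 5 + 4 + 1 + 5 + 4 = 25

25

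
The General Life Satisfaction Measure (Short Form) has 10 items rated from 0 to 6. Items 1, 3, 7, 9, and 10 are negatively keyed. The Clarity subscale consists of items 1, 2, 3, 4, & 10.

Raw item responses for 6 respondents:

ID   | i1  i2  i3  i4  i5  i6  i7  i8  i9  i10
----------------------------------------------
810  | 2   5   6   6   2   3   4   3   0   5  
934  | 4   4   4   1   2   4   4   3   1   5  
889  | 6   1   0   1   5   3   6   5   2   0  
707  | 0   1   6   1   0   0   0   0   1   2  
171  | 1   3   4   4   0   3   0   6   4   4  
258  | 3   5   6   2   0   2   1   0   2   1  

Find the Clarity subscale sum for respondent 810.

Respondent 810 raw: 2, 5, 6, 6, 2, 3, 4, 3, 0, 5.
Clarity items: 1, 2, 3, 4, 10.
Reverse-coded (reverse-coded value = 6 − response):
  item 1: 6 − 2 = 4
  item 2: 5
  item 3: 6 − 6 = 0
  item 4: 6
  item 10: 6 − 5 = 1
Sum = 4 + 5 + 0 + 6 + 1 = 16

16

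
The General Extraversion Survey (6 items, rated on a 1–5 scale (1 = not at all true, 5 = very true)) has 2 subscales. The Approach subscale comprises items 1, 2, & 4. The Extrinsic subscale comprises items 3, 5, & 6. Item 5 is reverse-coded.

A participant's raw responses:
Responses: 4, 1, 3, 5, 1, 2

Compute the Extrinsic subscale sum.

10

Extrinsic items: 3, 5, 6.
Of these, item 5 is reverse-coded; on a 1–5 scale, reversed = 6 − raw.
  item 3: 3
  item 5: 6 − 1 = 5
  item 6: 2
Sum = 3 + 5 + 2 = 10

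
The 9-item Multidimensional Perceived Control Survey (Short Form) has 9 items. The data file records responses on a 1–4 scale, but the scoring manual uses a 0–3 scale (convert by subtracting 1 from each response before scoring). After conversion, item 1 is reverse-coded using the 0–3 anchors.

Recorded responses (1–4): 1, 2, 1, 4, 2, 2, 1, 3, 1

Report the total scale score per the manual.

Convert to 0–3: 0, 1, 0, 3, 1, 1, 0, 2, 0
Reverse-coded (reversed = (0+3) − raw = 3 − raw):
  item 1: 3 − 0 = 3
Scored: 3, 1, 0, 3, 1, 1, 0, 2, 0
Total = 11

11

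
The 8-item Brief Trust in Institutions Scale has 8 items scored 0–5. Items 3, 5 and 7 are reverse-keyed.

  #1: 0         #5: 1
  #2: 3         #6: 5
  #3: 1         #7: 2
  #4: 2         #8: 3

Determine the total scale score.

24

Apply reverse scoring (on a 0–5 scale, reversed = 5 − raw):
  item 3: 5 − 1 = 4
  item 5: 5 − 1 = 4
  item 7: 5 − 2 = 3
After reverse-coding: 0, 3, 4, 2, 4, 5, 3, 3
Total = 0 + 3 + 4 + 2 + 4 + 5 + 3 + 3 = 24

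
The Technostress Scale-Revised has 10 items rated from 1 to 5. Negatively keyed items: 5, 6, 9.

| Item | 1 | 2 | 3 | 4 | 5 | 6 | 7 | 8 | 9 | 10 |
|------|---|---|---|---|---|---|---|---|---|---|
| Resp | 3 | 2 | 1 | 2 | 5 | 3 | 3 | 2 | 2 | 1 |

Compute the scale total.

Apply reverse scoring (reverse-coded value = 6 − response):
  item 5: 6 − 5 = 1
  item 6: 6 − 3 = 3
  item 9: 6 − 2 = 4
Scored items: 3, 2, 1, 2, 1, 3, 3, 2, 4, 1
Total = 3 + 2 + 1 + 2 + 1 + 3 + 3 + 2 + 4 + 1 = 22

22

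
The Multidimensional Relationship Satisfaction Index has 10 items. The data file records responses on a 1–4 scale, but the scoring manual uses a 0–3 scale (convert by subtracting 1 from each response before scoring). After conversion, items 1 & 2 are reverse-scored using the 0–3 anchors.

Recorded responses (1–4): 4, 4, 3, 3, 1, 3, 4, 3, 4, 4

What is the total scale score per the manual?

Convert to 0–3: 3, 3, 2, 2, 0, 2, 3, 2, 3, 3
Reverse-coded (reversed = (0+3) − raw = 3 − raw):
  item 1: 3 − 3 = 0
  item 2: 3 − 3 = 0
Scored: 0, 0, 2, 2, 0, 2, 3, 2, 3, 3
Total = 17

17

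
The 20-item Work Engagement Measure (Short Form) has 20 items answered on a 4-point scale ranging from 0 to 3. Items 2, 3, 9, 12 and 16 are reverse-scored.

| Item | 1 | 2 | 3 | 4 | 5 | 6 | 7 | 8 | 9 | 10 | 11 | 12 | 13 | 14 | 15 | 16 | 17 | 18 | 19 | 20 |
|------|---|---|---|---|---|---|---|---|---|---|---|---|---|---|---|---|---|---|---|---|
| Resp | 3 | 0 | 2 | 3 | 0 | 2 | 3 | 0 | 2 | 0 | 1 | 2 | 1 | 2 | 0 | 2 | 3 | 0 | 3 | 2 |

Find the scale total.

30

Reverse-coded items (reversed = (0+3) − raw = 3 − raw):
  item 2: 3 − 0 = 3
  item 3: 3 − 2 = 1
  item 9: 3 − 2 = 1
  item 12: 3 − 2 = 1
  item 16: 3 − 2 = 1
Scored responses: 3, 3, 1, 3, 0, 2, 3, 0, 1, 0, 1, 1, 1, 2, 0, 1, 3, 0, 3, 2
Total = 3 + 3 + 1 + 3 + 0 + 2 + 3 + 0 + 1 + 0 + 1 + 1 + 1 + 2 + 0 + 1 + 3 + 0 + 3 + 2 = 30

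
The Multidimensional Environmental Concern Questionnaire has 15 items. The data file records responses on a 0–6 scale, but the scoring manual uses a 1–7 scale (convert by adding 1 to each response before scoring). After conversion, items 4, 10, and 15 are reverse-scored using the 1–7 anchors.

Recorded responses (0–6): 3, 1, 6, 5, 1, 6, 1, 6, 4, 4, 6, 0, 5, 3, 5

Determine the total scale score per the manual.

Convert to 1–7: 4, 2, 7, 6, 2, 7, 2, 7, 5, 5, 7, 1, 6, 4, 6
Reverse-coded (reverse-coded value = 8 − response):
  item 4: 8 − 6 = 2
  item 10: 8 − 5 = 3
  item 15: 8 − 6 = 2
Scored: 4, 2, 7, 2, 2, 7, 2, 7, 5, 3, 7, 1, 6, 4, 2
Total = 61

61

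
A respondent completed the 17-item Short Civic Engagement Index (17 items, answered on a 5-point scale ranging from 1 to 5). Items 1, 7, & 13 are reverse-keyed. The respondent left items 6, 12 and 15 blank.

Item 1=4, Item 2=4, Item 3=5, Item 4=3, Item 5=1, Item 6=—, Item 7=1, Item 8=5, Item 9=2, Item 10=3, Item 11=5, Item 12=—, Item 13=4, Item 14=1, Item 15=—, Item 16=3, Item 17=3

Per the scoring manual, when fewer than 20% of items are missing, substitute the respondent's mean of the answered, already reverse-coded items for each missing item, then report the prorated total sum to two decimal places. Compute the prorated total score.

53.43

Reverse-coded (reverse-coded value = 6 − response):
  item 1: 6 − 4 = 2
  item 7: 6 − 1 = 5
  item 13: 6 − 4 = 2
Completed scored items (14 of 17): 2, 4, 5, 3, 1, 5, 5, 2, 3, 5, 2, 1, 3, 3; sum = 44.
Person mean = 44 / 14 ≈ 3.1429
Prorated total = (44 / 14) × 17 = 53.43 (to 2 dp)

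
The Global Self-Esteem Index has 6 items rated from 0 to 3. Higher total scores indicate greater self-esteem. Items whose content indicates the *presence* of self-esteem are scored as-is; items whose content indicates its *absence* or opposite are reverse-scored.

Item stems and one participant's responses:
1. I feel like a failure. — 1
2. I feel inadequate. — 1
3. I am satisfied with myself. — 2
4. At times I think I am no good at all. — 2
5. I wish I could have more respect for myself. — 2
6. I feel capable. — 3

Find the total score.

11

Items 1, 2, 4, 5 describe the absence/opposite of self-esteem → reverse-score.
on a 0–3 scale, reversed = 3 − raw.
  item 1: 3 − 1 = 2
  item 2: 3 − 1 = 2
  item 3: 2
  item 4: 3 − 2 = 1
  item 5: 3 − 2 = 1
  item 6: 3
Total = 2 + 2 + 2 + 1 + 1 + 3 = 11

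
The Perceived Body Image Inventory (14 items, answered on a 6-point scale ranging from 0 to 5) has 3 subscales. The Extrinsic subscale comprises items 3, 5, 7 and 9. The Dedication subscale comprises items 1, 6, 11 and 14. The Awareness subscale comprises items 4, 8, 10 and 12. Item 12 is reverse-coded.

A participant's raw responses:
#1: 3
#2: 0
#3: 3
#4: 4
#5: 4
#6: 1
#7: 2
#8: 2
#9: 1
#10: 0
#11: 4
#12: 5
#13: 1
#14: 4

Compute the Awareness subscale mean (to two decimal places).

Awareness items: 4, 8, 10, 12.
Of these, item 12 is reverse-coded; on a 0–5 scale, reversed = 5 − raw.
  item 4: 4
  item 8: 2
  item 10: 0
  item 12: 5 − 5 = 0
Sum = 4 + 2 + 0 + 0 = 6
Mean = 6 / 4 = 1.50

1.50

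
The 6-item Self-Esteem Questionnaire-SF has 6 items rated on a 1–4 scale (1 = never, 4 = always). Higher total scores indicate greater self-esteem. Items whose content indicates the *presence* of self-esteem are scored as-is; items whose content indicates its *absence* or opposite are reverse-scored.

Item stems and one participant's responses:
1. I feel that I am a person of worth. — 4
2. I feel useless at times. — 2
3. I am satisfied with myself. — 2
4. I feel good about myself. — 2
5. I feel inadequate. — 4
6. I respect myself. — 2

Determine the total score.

Items 2, 5 describe the absence/opposite of self-esteem → reverse-score.
on a 1–4 scale, reversed = 5 − raw.
  item 1: 4
  item 2: 5 − 2 = 3
  item 3: 2
  item 4: 2
  item 5: 5 − 4 = 1
  item 6: 2
Total = 4 + 3 + 2 + 2 + 1 + 2 = 14

14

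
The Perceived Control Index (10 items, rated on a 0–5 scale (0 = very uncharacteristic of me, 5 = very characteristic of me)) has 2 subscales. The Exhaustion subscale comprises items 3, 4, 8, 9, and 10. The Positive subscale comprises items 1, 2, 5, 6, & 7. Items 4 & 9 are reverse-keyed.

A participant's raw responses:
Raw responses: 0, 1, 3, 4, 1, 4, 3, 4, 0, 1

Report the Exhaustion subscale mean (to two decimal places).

2.80

Exhaustion items: 3, 4, 8, 9, 10.
Of these, items 4 & 9 are reverse-keyed; reverse-coded value = 5 − response.
  item 3: 3
  item 4: 5 − 4 = 1
  item 8: 4
  item 9: 5 − 0 = 5
  item 10: 1
Sum = 3 + 1 + 4 + 5 + 1 = 14
Mean = 14 / 5 = 2.80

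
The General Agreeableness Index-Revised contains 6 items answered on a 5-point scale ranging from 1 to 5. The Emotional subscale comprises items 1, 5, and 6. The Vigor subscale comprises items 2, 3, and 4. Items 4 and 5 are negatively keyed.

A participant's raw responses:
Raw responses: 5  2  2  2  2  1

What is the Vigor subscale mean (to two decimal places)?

Vigor items: 2, 3, 4.
Of these, item 4 is negatively keyed; on a 1–5 scale, reversed = 6 − raw.
  item 2: 2
  item 3: 2
  item 4: 6 − 2 = 4
Sum = 2 + 2 + 4 = 8
Mean = 8 / 3 = 2.67

2.67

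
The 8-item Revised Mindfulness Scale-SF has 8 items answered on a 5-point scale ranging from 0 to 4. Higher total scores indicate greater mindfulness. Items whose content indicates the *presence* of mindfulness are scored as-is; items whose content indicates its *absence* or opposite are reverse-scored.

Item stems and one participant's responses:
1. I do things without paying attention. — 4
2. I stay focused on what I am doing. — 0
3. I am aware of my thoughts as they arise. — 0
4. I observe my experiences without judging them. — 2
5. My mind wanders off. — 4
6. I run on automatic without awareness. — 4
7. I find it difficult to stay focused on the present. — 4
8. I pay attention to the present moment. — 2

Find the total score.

4

Items 1, 5, 6, 7 describe the absence/opposite of mindfulness → reverse-score.
reversed = (0+4) − raw = 4 − raw.
  item 1: 4 − 4 = 0
  item 2: 0
  item 3: 0
  item 4: 2
  item 5: 4 − 4 = 0
  item 6: 4 − 4 = 0
  item 7: 4 − 4 = 0
  item 8: 2
Total = 0 + 0 + 0 + 2 + 0 + 0 + 0 + 2 = 4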